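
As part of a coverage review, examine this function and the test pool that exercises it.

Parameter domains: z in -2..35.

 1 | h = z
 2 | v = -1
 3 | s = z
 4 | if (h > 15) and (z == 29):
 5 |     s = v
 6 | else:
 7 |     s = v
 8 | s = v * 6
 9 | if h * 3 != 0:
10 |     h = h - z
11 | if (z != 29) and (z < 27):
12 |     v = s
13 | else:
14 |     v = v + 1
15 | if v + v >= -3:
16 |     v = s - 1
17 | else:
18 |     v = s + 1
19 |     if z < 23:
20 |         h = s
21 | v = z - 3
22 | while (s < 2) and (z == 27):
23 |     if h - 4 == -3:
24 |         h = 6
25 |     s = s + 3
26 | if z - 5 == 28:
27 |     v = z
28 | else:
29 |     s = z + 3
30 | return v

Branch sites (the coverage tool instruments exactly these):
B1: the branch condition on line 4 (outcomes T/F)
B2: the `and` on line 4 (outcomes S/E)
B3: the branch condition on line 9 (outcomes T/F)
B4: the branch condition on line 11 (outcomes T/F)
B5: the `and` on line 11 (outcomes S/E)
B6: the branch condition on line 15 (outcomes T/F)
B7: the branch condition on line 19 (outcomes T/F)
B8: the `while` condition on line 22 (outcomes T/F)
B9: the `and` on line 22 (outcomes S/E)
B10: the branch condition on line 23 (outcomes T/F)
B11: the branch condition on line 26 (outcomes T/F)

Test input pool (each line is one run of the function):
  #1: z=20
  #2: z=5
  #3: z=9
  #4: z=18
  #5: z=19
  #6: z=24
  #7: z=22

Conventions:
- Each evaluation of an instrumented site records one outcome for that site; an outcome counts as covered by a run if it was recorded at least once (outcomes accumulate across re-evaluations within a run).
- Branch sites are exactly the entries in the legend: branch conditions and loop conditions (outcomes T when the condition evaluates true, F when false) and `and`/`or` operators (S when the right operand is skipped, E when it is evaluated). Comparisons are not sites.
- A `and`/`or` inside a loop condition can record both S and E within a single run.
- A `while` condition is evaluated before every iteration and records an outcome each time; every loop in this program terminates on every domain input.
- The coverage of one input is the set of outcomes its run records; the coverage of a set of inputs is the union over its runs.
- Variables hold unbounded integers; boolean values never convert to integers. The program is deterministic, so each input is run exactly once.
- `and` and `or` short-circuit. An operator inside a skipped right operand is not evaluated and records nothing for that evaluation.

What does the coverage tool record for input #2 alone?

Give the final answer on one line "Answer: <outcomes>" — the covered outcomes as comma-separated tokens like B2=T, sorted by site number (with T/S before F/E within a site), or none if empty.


Running input #2 (z=5), event by event:
  B2->S, B1->F, B3->T, B5->E, B4->T, B6->F, B7->T, B9->E, B8->F, B11->F
as a set, this run covers: B1=F, B2=S, B3=T, B4=T, B5=E, B6=F, B7=T, B8=F, B9=E, B11=F
Answer: B1=F, B2=S, B3=T, B4=T, B5=E, B6=F, B7=T, B8=F, B9=E, B11=F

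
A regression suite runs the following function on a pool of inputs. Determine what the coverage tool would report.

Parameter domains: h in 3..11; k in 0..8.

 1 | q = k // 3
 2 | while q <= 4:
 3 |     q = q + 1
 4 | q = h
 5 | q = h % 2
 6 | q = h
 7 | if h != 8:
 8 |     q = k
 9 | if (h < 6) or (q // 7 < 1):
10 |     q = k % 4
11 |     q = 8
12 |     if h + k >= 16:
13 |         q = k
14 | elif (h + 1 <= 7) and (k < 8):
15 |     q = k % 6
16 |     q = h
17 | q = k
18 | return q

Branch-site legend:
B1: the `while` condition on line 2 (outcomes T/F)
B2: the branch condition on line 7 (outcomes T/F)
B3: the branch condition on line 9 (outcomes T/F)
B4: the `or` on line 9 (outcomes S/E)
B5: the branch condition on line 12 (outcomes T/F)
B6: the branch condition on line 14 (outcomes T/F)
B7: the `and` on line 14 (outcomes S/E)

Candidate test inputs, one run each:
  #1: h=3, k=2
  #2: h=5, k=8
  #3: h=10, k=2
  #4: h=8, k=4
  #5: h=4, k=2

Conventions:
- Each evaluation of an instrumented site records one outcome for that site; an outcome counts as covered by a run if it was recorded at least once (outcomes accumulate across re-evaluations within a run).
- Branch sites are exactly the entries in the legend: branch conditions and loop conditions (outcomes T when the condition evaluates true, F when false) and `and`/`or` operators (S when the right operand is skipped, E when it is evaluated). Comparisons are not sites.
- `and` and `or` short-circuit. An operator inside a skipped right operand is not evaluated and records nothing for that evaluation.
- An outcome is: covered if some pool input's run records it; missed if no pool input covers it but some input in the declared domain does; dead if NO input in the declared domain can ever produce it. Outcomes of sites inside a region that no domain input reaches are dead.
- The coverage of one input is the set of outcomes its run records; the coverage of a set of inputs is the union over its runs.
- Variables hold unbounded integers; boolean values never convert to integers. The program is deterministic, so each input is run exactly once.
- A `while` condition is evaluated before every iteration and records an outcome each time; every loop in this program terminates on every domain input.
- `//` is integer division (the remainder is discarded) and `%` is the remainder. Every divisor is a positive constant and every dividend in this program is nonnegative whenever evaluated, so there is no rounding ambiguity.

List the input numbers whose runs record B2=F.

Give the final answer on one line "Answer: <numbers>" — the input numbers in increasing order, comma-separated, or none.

input #1 (h=3, k=2): misses B2=F
input #2 (h=5, k=8): misses B2=F
input #3 (h=10, k=2): misses B2=F
input #4 (h=8, k=4): covers B2=F
input #5 (h=4, k=2): misses B2=F

Answer: 4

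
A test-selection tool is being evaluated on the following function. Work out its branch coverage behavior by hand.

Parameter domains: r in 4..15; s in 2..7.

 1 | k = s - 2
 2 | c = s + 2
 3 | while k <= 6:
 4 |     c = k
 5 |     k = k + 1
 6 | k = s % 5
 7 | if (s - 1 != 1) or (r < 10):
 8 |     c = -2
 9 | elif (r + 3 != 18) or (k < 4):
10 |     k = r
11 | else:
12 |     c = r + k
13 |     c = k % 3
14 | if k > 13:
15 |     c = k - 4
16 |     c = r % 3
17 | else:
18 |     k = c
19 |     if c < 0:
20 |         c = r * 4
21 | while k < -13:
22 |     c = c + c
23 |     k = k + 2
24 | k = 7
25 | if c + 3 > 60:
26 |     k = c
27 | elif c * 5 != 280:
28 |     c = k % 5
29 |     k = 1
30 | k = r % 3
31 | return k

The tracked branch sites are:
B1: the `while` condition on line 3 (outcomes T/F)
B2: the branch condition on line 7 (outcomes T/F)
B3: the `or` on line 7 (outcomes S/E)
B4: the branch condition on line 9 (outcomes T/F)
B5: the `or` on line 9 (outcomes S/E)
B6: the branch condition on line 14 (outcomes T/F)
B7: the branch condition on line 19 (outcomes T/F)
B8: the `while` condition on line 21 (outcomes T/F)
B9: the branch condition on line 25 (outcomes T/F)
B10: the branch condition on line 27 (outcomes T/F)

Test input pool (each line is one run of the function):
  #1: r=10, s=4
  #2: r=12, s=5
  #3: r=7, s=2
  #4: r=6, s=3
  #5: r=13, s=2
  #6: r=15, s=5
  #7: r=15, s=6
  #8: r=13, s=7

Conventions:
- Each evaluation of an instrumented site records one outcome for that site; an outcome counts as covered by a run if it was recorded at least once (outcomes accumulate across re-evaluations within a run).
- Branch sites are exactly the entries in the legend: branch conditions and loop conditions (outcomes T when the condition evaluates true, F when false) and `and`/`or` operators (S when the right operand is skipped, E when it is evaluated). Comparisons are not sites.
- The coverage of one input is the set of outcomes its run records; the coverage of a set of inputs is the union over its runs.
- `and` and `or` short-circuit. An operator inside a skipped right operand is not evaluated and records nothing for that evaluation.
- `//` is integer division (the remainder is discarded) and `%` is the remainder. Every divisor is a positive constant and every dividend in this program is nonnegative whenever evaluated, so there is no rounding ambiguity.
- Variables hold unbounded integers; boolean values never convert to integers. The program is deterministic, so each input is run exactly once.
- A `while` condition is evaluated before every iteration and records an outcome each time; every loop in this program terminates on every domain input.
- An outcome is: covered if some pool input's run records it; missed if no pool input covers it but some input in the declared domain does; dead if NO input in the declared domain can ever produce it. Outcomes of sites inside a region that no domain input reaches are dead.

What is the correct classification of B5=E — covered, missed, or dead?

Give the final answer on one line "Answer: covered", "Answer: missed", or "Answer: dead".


no pool input records B5=E
but domain input (r=15, s=2) does record it -> reachable, so missed
Answer: missed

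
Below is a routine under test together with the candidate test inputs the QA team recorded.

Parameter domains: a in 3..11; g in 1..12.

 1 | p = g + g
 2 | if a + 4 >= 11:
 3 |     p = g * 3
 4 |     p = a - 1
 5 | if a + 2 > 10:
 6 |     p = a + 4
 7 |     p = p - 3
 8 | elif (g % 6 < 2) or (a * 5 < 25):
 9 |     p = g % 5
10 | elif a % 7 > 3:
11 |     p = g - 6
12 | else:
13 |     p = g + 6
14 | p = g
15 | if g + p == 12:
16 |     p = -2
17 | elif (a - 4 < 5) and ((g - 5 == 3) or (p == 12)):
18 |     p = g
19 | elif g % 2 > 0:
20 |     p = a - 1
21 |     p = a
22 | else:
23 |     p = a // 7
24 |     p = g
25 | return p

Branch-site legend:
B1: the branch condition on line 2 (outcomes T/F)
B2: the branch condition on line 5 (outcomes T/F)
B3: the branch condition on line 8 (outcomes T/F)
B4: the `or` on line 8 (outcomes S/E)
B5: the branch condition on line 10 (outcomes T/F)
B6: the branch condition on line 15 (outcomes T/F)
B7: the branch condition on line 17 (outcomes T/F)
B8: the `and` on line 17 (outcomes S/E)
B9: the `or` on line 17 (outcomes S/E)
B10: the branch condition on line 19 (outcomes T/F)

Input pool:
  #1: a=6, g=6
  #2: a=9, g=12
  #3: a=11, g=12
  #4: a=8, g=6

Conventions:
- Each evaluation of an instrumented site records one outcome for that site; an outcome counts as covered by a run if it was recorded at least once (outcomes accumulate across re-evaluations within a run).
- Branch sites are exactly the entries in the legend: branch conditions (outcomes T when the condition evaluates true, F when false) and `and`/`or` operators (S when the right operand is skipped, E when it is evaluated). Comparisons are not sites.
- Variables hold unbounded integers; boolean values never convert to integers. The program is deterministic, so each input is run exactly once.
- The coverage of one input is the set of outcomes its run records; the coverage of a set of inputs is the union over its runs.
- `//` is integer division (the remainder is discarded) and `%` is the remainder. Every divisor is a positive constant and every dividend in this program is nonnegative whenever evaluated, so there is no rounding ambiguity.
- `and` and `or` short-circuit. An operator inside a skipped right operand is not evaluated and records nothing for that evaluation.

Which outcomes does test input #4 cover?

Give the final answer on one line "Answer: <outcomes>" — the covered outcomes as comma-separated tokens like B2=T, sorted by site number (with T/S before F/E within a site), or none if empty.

Simulating input #4 (a=8, g=6) step by step:
  B1->T, B2->F, B4->S, B3->T, B6->T
distinct outcomes covered: B1=T, B2=F, B3=T, B4=S, B6=T

Answer: B1=T, B2=F, B3=T, B4=S, B6=T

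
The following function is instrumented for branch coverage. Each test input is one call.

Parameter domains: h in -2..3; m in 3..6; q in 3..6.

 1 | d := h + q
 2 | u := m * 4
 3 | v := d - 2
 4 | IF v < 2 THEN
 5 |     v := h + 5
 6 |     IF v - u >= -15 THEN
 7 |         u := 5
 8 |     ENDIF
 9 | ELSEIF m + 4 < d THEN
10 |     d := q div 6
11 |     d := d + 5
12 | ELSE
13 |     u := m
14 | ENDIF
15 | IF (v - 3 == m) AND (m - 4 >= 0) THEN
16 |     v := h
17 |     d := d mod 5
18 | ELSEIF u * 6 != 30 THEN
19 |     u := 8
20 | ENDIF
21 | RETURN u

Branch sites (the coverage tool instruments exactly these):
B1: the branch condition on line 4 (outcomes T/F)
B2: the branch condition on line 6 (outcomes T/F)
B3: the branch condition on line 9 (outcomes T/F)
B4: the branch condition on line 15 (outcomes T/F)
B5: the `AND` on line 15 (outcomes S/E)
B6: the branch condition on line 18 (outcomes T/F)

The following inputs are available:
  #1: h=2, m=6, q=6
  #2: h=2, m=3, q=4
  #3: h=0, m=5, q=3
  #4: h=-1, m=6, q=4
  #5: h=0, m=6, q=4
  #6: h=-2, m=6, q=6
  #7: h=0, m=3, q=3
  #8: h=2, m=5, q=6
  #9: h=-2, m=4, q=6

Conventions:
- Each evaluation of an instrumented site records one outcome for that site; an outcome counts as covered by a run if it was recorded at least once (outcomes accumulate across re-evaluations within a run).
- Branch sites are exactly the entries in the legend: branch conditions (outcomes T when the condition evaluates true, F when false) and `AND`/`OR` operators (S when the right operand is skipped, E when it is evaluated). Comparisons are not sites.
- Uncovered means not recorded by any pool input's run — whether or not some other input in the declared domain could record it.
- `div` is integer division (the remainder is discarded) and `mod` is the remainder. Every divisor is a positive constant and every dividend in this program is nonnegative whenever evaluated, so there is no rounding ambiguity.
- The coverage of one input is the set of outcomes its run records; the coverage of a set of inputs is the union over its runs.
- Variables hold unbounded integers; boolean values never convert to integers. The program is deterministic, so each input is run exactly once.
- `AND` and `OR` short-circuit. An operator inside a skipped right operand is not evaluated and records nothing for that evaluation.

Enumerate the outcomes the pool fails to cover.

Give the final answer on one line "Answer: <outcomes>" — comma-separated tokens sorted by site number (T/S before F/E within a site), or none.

test 1 (h=2, m=6, q=6) fires B1->F, B3->F, B5->S, B4->F, B6->T; hits B1=F, B3=F, B4=F, B5=S, B6=T
test 2 (h=2, m=3, q=4) fires B1->F, B3->F, B5->S, B4->F, B6->T; hits B1=F, B3=F, B4=F, B5=S, B6=T
test 3 (h=0, m=5, q=3) fires B1->T, B2->T, B5->S, B4->F, B6->F; hits B1=T, B2=T, B4=F, B5=S, B6=F
test 4 (h=-1, m=6, q=4) fires B1->T, B2->F, B5->S, B4->F, B6->T; hits B1=T, B2=F, B4=F, B5=S, B6=T
test 5 (h=0, m=6, q=4) fires B1->F, B3->F, B5->S, B4->F, B6->T; hits B1=F, B3=F, B4=F, B5=S, B6=T
test 6 (h=-2, m=6, q=6) fires B1->F, B3->F, B5->S, B4->F, B6->T; hits B1=F, B3=F, B4=F, B5=S, B6=T
test 7 (h=0, m=3, q=3) fires B1->T, B2->T, B5->S, B4->F, B6->F; hits B1=T, B2=T, B4=F, B5=S, B6=F
test 8 (h=2, m=5, q=6) fires B1->F, B3->F, B5->S, B4->F, B6->F; hits B1=F, B3=F, B4=F, B5=S, B6=F
test 9 (h=-2, m=4, q=6) fires B1->F, B3->F, B5->S, B4->F, B6->T; hits B1=F, B3=F, B4=F, B5=S, B6=T
union over the pool: B1=T, B1=F, B2=T, B2=F, B3=F, B4=F, B5=S, B6=T, B6=F
uncovered (3 of 12): B3=T, B4=T, B5=E

Answer: B3=T, B4=T, B5=E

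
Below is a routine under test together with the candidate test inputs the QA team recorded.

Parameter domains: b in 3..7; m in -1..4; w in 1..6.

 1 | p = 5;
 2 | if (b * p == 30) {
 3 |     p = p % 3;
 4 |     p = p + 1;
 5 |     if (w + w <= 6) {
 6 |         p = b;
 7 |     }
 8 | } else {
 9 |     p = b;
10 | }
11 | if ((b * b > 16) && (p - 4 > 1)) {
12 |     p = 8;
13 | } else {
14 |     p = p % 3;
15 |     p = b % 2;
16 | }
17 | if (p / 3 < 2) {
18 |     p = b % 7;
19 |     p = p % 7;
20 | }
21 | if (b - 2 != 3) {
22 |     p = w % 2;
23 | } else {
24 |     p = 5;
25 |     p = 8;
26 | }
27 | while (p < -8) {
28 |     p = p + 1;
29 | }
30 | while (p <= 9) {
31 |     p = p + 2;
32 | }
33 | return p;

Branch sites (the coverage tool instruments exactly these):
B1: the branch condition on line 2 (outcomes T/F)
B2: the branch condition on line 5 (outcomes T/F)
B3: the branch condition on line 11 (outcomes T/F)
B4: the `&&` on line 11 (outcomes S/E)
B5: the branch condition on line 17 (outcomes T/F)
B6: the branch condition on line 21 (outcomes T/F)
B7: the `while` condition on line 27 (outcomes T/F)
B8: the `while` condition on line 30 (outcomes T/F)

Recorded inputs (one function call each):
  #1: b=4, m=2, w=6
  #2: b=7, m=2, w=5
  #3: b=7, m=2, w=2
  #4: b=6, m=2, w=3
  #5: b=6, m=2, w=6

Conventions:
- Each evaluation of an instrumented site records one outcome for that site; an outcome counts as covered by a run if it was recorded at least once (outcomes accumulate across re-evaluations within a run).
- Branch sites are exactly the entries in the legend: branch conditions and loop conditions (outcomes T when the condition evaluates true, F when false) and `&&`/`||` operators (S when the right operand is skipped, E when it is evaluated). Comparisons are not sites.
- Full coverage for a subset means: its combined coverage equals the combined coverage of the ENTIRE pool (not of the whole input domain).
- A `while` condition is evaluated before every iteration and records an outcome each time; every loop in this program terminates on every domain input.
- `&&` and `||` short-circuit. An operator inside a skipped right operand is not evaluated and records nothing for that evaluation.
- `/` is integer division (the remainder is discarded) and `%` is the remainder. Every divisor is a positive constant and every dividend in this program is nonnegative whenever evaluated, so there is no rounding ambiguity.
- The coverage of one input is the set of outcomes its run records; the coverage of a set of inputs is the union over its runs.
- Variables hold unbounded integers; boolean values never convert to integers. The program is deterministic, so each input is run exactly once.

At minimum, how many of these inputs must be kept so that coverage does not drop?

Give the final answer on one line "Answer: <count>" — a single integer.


run #1 (b=4, m=2, w=6) runs B1->F, B4->S, B3->F, B5->T, B6->T, B7->F, B8->T, B8->T, B8->T, B8->T, B8->T, B8->F; records B1=F, B3=F, B4=S, B5=T, B6=T, B7=F, B8=T, B8=F
run #2 (b=7, m=2, w=5) runs B1->F, B4->E, B3->T, B5->F, B6->T, B7->F, B8->T, B8->T, B8->T, B8->T, B8->T, B8->F; records B1=F, B3=T, B4=E, B5=F, B6=T, B7=F, B8=T, B8=F
run #3 (b=7, m=2, w=2) runs B1->F, B4->E, B3->T, B5->F, B6->T, B7->F, B8->T, B8->T, B8->T, B8->T, B8->T, B8->F; records B1=F, B3=T, B4=E, B5=F, B6=T, B7=F, B8=T, B8=F
run #4 (b=6, m=2, w=3) runs B1->T, B2->T, B4->E, B3->T, B5->F, B6->T, B7->F, B8->T, B8->T, B8->T, B8->T, B8->T, B8->F; records B1=T, B2=T, B3=T, B4=E, B5=F, B6=T, B7=F, B8=T, B8=F
run #5 (b=6, m=2, w=6) runs B1->T, B2->F, B4->E, B3->F, B5->T, B6->T, B7->F, B8->T, B8->T, B8->T, B8->T, B8->T, B8->F; records B1=T, B2=F, B3=F, B4=E, B5=T, B6=T, B7=F, B8=T, B8=F
pool-wide coverage (14 outcomes): B1=T, B1=F, B2=T, B2=F, B3=T, B3=F, B4=S, B4=E, B5=T, B5=F, B6=T, B7=F, B8=T, B8=F
every size-1 subset falls short of the 14 outcomes (best: 9/14)
every size-2 subset falls short of the 14 outcomes (best: 13/14)
size 3: inputs {1, 4, 5} cover all 14 outcomes, and no lexicographically smaller subset of this size does
Answer: 3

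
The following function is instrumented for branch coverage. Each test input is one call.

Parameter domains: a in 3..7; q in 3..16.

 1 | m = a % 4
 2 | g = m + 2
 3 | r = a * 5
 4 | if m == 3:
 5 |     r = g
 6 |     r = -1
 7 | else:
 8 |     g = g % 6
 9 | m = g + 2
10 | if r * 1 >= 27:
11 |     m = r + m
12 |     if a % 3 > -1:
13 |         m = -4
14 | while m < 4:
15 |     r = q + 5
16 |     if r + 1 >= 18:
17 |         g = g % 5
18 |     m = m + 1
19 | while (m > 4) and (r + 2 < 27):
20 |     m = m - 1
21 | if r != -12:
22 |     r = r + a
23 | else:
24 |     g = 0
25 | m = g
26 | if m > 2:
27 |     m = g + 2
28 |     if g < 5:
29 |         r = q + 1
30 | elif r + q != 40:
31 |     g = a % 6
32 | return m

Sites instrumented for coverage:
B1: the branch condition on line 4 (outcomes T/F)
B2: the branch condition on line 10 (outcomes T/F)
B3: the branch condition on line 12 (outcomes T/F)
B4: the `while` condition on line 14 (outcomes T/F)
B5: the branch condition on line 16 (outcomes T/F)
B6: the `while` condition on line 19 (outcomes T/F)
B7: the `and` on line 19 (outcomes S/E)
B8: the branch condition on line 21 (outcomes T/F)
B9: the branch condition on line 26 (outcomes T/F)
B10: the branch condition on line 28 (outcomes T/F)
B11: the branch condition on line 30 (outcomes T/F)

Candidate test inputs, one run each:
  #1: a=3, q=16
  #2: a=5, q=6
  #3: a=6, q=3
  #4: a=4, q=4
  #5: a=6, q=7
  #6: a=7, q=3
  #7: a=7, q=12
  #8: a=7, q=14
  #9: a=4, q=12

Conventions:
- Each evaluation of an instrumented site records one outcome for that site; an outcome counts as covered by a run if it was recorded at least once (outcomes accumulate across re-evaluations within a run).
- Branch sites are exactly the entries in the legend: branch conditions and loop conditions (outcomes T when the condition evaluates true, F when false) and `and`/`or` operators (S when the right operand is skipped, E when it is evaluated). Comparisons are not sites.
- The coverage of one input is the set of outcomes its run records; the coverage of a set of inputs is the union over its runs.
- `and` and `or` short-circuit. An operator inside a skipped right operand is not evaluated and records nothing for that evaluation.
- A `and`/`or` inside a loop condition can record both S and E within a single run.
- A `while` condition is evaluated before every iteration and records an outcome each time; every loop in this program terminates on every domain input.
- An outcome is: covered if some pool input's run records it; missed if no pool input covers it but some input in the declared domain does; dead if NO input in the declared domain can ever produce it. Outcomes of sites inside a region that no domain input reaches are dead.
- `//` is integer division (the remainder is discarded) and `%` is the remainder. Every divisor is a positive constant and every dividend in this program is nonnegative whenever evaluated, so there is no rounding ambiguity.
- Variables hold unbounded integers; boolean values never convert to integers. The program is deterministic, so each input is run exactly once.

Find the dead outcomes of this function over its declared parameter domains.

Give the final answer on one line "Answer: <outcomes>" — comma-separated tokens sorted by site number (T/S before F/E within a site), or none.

sweeping the full domain (70 inputs) for each outcome:
  B3=F: never recorded by any domain input -> dead
  B8=F: never recorded by any domain input -> dead
  reachable outcomes have witnesses, e.g. B1=T (e.g. a=3, q=3), B1=F (e.g. a=4, q=3), B2=T (e.g. a=6, q=3), B2=F (e.g. a=3, q=3)

Answer: B3=F, B8=F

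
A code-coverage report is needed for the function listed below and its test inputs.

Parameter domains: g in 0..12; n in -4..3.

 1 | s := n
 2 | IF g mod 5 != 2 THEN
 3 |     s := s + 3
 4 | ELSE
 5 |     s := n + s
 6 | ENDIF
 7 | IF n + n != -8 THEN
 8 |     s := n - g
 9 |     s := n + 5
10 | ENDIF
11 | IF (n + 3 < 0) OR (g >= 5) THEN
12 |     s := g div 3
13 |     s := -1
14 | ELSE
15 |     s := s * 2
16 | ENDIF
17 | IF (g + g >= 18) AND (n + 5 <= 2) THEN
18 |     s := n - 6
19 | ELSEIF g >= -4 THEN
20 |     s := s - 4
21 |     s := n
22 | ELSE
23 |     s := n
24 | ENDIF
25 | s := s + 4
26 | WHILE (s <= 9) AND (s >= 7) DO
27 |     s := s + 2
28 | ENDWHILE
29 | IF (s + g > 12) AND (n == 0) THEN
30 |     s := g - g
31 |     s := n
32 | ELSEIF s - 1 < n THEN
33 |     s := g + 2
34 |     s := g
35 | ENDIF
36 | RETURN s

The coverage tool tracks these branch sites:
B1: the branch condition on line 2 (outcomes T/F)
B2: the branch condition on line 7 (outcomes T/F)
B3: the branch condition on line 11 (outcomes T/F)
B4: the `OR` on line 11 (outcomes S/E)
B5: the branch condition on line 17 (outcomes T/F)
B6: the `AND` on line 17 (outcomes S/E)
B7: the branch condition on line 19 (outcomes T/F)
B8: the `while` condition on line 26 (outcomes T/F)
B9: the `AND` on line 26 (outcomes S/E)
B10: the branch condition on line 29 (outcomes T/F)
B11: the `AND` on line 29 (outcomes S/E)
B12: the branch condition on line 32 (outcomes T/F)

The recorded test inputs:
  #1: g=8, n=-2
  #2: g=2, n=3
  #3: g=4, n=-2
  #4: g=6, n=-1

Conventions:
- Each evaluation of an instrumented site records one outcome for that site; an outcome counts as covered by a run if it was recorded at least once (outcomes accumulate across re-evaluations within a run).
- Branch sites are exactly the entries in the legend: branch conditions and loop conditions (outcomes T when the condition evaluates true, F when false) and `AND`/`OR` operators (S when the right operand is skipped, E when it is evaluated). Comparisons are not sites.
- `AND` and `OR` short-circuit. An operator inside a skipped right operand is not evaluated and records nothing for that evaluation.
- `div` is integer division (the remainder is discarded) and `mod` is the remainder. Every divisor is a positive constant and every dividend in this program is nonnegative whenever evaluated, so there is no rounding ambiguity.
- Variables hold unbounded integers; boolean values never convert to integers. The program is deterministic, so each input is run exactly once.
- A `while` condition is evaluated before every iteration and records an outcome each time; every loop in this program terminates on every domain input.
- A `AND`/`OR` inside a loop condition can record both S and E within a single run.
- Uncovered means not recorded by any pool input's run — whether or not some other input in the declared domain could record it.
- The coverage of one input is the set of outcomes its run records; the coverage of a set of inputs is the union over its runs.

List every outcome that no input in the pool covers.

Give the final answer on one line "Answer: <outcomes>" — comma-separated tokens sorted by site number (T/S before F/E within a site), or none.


input #1, g=8, n=-2: outcomes B1=T, B2=T, B3=T, B4=E, B5=F, B6=S, B7=T, B8=F, B9=E, B10=F, B11=S, B12=F
input #2, g=2, n=3: outcomes B1=F, B2=T, B3=F, B4=E, B5=F, B6=S, B7=T, B8=T, B8=F, B9=S, B9=E, B10=F, B11=E, B12=F
input #3, g=4, n=-2: outcomes B1=T, B2=T, B3=F, B4=E, B5=F, B6=S, B7=T, B8=F, B9=E, B10=F, B11=S, B12=F
input #4, g=6, n=-1: outcomes B1=T, B2=T, B3=T, B4=E, B5=F, B6=S, B7=T, B8=F, B9=E, B10=F, B11=S, B12=F
union over the pool: B1=T, B1=F, B2=T, B3=T, B3=F, B4=E, B5=F, B6=S, B7=T, B8=T, B8=F, B9=S, B9=E, B10=F, B11=S, B11=E, B12=F
uncovered (7 of 24): B2=F, B4=S, B5=T, B6=E, B7=F, B10=T, B12=T
Answer: B2=F, B4=S, B5=T, B6=E, B7=F, B10=T, B12=T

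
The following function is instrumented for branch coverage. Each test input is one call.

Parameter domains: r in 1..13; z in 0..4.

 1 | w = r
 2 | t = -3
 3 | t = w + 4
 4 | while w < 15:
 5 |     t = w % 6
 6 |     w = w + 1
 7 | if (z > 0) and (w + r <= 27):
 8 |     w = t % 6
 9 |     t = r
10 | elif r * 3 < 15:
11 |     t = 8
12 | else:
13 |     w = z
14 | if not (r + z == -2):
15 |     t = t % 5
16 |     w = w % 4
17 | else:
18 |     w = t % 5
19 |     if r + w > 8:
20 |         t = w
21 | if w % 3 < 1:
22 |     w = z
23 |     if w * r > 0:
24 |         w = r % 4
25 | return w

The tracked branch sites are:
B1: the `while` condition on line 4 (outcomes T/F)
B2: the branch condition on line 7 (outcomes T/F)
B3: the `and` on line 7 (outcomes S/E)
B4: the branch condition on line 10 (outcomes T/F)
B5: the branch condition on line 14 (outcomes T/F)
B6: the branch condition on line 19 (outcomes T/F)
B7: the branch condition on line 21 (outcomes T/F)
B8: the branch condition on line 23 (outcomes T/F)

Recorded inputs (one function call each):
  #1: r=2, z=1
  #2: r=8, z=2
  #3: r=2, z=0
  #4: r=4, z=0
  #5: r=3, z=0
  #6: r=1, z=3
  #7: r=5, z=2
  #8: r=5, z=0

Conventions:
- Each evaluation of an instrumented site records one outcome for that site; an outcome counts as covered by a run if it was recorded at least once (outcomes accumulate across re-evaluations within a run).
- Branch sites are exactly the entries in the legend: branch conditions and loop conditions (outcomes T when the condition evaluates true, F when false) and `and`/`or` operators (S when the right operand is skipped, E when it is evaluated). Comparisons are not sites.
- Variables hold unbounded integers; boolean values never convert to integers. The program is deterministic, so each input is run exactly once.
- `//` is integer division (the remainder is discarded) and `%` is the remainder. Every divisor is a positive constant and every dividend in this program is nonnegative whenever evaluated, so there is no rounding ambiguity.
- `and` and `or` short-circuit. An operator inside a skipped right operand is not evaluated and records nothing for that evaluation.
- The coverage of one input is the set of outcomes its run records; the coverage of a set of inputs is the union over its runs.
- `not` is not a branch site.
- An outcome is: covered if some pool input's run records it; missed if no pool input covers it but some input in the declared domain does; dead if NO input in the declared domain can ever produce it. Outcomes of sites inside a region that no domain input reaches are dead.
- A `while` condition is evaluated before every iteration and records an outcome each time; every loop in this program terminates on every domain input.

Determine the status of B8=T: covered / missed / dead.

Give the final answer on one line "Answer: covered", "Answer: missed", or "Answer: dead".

no pool input records B8=T
but domain input (r=13, z=3) does record it -> reachable, so missed

Answer: missed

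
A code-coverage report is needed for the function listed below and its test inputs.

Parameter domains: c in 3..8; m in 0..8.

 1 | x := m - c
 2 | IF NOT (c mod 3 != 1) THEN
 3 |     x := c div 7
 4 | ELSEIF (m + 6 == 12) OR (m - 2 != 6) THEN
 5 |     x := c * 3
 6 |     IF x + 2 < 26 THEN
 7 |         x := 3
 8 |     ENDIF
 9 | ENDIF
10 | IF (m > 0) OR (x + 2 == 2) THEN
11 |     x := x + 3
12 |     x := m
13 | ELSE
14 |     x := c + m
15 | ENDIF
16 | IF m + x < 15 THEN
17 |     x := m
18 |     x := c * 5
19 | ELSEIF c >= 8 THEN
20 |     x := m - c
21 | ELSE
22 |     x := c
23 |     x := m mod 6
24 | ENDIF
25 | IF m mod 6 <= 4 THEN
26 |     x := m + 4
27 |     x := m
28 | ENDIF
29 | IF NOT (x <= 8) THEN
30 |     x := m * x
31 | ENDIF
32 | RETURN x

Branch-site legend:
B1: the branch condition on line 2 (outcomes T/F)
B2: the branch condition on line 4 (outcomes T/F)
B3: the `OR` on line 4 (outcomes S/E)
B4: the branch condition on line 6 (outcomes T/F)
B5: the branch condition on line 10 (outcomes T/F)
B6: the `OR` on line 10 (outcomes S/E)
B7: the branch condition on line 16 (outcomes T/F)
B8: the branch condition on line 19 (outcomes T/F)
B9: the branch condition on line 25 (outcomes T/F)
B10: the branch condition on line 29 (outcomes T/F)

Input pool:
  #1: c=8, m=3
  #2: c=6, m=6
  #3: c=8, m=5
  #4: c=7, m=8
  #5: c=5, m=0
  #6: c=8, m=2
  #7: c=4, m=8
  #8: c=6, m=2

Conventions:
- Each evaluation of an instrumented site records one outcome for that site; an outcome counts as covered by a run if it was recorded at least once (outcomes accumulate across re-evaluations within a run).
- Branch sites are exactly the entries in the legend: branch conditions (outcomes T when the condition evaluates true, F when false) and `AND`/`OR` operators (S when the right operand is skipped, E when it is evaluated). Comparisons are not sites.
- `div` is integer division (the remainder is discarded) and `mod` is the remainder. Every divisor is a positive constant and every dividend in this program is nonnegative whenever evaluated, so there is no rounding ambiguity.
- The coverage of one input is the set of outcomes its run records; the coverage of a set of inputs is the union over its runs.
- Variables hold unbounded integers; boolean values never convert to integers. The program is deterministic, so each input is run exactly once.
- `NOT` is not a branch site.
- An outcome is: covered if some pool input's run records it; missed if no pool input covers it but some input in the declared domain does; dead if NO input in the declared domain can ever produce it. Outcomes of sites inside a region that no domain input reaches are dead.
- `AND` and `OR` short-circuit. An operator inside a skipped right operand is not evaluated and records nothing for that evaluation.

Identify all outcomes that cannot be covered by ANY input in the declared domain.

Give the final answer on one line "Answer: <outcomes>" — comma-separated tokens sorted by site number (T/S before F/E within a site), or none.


exhaustive pass over the 54-input domain:
  reachable outcomes have witnesses, e.g. B1=T (e.g. c=4, m=0), B1=F (e.g. c=3, m=0), B2=T (e.g. c=3, m=0), B2=F (e.g. c=3, m=8)
Answer: none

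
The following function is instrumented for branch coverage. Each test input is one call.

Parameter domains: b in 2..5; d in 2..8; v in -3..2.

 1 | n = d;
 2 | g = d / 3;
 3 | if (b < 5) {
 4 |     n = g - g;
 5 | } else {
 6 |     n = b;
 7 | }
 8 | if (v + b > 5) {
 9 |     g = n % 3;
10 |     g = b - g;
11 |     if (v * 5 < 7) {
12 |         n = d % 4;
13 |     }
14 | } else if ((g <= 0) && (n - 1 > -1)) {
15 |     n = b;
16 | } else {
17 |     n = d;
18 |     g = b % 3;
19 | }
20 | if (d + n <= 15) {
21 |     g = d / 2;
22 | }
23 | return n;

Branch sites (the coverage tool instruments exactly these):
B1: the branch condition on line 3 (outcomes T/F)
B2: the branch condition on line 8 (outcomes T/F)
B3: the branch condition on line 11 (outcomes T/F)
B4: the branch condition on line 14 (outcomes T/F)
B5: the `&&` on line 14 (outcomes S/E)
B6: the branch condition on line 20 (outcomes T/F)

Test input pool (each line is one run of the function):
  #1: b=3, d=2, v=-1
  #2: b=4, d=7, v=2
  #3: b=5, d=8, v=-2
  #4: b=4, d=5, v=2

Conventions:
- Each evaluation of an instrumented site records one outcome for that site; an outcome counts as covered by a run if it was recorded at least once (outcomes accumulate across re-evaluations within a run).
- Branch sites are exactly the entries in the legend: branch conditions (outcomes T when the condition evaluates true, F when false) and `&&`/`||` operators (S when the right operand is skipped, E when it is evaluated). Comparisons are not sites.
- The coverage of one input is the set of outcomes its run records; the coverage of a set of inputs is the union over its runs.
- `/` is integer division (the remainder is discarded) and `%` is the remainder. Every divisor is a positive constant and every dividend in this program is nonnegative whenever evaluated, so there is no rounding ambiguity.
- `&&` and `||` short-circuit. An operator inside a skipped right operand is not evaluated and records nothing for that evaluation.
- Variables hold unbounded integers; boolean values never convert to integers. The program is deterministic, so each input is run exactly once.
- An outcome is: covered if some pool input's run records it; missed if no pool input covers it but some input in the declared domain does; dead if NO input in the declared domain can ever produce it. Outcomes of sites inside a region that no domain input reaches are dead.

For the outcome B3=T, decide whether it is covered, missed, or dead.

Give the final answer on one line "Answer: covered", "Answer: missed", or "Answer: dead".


no pool input records B3=T
but domain input (b=5, d=2, v=1) does record it -> reachable, so missed
Answer: missed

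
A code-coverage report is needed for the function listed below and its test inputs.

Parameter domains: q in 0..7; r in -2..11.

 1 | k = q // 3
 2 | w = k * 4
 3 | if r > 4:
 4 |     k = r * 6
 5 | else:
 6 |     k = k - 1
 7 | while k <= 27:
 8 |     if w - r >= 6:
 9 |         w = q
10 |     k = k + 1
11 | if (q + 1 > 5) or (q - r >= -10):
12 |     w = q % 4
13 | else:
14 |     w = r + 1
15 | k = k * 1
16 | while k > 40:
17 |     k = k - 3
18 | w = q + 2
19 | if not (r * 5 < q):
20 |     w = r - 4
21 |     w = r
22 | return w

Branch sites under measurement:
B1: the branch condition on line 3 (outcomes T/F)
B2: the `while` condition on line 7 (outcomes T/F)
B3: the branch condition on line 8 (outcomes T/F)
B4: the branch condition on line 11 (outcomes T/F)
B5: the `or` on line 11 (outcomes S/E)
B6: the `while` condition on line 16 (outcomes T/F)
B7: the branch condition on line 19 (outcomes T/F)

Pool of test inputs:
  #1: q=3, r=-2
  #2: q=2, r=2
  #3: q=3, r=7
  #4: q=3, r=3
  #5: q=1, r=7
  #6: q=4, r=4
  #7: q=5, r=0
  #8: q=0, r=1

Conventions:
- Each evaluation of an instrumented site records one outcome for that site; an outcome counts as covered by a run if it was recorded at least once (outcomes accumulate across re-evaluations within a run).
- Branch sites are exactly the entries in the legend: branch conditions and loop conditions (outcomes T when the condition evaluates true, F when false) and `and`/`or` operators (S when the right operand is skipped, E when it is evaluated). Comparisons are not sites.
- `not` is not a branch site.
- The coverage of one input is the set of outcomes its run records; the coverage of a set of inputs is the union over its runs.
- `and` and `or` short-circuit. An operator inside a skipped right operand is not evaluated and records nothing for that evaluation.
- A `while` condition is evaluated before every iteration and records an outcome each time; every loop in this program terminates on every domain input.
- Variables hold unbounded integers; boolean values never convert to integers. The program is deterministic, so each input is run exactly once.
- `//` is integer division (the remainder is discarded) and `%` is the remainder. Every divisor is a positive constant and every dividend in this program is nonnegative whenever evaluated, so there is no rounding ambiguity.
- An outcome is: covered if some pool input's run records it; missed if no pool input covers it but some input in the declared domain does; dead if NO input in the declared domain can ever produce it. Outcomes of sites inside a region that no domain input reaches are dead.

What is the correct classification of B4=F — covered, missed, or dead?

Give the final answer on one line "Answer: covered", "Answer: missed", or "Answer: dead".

no pool input records B4=F
but domain input (q=0, r=11) does record it -> reachable, so missed

Answer: missed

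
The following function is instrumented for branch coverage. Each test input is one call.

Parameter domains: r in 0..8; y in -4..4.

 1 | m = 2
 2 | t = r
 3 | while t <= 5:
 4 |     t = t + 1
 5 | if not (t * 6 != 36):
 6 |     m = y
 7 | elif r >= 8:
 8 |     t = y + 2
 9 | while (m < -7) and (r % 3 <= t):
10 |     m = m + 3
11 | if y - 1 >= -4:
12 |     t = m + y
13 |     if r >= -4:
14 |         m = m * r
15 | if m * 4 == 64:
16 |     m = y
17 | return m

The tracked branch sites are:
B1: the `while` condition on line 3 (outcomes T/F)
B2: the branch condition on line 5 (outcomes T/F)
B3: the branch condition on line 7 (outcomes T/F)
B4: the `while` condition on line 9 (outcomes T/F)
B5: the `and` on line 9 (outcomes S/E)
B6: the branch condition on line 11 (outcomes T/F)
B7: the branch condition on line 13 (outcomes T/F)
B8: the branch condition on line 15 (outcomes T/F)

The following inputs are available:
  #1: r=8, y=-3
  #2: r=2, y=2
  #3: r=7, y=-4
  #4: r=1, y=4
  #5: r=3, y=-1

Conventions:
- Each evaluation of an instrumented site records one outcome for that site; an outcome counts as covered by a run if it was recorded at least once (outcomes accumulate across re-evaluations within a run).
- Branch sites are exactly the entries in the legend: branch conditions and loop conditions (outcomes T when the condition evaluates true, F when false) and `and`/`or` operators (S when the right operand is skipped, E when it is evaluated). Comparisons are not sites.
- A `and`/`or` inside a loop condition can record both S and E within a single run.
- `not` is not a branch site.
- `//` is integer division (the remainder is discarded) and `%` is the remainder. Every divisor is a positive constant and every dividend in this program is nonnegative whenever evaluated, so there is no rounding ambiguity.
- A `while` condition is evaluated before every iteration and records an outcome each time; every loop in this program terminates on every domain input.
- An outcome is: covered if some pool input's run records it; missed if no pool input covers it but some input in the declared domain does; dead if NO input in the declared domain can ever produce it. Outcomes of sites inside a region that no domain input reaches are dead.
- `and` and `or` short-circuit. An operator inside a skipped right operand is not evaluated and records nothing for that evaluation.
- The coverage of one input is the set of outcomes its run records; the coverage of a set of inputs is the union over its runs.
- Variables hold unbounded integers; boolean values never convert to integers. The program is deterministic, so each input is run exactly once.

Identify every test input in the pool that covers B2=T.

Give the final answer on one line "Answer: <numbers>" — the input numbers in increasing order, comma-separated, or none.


input #1 (r=8, y=-3): never hits B2=T
input #2 (r=2, y=2): hits B2=T
input #3 (r=7, y=-4): never hits B2=T
input #4 (r=1, y=4): hits B2=T
input #5 (r=3, y=-1): hits B2=T
Answer: 2, 4, 5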